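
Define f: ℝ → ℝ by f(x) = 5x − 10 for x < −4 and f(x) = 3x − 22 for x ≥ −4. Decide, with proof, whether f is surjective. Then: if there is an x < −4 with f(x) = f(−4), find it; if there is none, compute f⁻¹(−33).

-24/5

Both pieces are strictly increasing (slopes 5 and 3), so each is injective on its own interval.
The left piece maps (−∞, −4) onto (−∞, −30); the right piece maps [−4, ∞) onto [−34, ∞).
The union (−∞, −30) ∪ [−34, ∞) covers ℝ, so f is surjective.
For the follow-up: the images overlap, so an x < −4 with f(x) = f(−4) exists. f(−4) = −34; solving 5x − 10 = −34 for x < −4 gives x = (−34 + 10)/5 = −24/5.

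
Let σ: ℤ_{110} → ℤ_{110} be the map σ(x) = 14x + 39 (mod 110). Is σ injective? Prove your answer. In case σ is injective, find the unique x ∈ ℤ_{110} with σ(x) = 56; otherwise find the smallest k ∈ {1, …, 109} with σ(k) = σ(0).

We have gcd(14, 110) = 2 > 1. Taking x_1 = 0 and x_2 = 55: σ(0) = 39 and σ(55) = 14·55 + 39 = 809 ≡ 39 (mod 110).
So σ(0) = σ(55) while 0 ≠ 55, thus σ is not injective.
Since σ is not injective, we find the least positive k with σ(k) = σ(0): this means 14k ≡ 0 (mod 110), i.e. 110 ∣ 14k. Since gcd(14, 110) = 2, dividing through by 2 this holds exactly when 55 ∣ 7k, and as gcd(7, 55) = 1, exactly when 55 ∣ k.
The smallest positive such k is 55.

55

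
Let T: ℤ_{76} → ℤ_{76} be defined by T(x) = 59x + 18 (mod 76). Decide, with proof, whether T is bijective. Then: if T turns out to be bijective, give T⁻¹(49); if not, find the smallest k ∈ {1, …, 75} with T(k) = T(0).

By definition, T is injective when T(s) = T(t) forces s = t.
Suppose T(s) = T(t) in ℤ_{76}. Then 59s + 18 ≡ 59t + 18 (mod 76), so 59(s − t) ≡ 0 (mod 76).
Since gcd(59, 76) = 1, 59 is invertible modulo 76, hence s − t ≡ 0 (mod 76), i.e. s = t.
We now compute 59⁻¹ mod 76 explicitly. Euclid's algorithm: 76 = 1·59 + 17, 59 = 3·17 + 8, 17 = 2·8 + 1; back-substituting gives 1 = 67·59 − 52·76, so 59⁻¹ ≡ 67 (mod 76).
Then y ↦ 67(y − 18) is a two-sided inverse to T, so every y ∈ ℤ_{76} has a preimage.
Thus T is bijective.
Since T is bijective, we compute T⁻¹(49): solve 59x + 18 ≡ 49 (mod 76), i.e. 59x ≡ 31 (mod 76).
Multiplying by 59⁻¹ = 67 gives x ≡ 67·31 = 2077 = 27·76 + 25 ≡ 25 (mod 76).
Check: T(25) = 59·25 + 18 = 1493 = 19·76 + 49 ≡ 49 (mod 76).

25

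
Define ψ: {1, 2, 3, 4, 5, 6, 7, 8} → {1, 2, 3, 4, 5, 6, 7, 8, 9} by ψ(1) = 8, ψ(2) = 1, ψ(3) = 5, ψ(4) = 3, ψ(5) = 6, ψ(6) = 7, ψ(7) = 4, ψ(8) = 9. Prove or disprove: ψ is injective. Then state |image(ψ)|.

The values ψ(1), …, ψ(8) are 8, 1, 5, 3, 6, 7, 4, 9 — all distinct.
So ψ(x_1) = ψ(x_2) only when x_1 = x_2, and ψ is injective.
The image of ψ is {1, 3, 4, 5, 6, 7, 8, 9}, which has 8 elements.

8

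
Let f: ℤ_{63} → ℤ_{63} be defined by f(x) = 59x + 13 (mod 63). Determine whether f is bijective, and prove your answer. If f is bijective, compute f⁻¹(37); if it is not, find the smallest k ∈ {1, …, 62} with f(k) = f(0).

Recall: f is injective if f(a) = f(b) implies a = b.
Suppose f(a) = f(b) in ℤ_{63}. Then 59a + 13 ≡ 59b + 13 (mod 63), therefore 59(a − b) ≡ 0 (mod 63).
Since gcd(59, 63) = 1, 59 is invertible modulo 63, so a − b ≡ 0 (mod 63), i.e. a = b.
We now compute 59⁻¹ mod 63 explicitly. Euclid's algorithm: 63 = 1·59 + 4, 59 = 14·4 + 3, 4 = 1·3 + 1; back-substituting gives 1 = 47·59 − 44·63, so 59⁻¹ ≡ 47 (mod 63).
Then y ↦ 47(y − 13) is a two-sided inverse to f, so every y ∈ ℤ_{63} has a preimage.
Hence f is bijective.
Since f is bijective, we compute f⁻¹(37): solve 59x + 13 ≡ 37 (mod 63), i.e. 59x ≡ 24 (mod 63).
Multiplying by 59⁻¹ = 47 gives x ≡ 47·24 = 1128 = 17·63 + 57 ≡ 57 (mod 63).
Check: f(57) = 59·57 + 13 = 3376 = 53·63 + 37 ≡ 37 (mod 63).

57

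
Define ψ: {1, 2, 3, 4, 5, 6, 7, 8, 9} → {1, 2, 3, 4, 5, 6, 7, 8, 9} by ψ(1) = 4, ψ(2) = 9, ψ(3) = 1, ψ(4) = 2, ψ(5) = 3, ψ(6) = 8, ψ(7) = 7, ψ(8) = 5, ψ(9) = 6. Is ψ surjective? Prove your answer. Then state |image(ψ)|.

9

Every element of the codomain has a preimage: 1 = ψ(3), 2 = ψ(4), 3 = ψ(5), 4 = ψ(1), 5 = ψ(8), 6 = ψ(9), 7 = ψ(7), 8 = ψ(6), 9 = ψ(2).
So ψ is surjective.
The image of ψ is {1, 2, 3, 4, 5, 6, 7, 8, 9}, which has 9 elements.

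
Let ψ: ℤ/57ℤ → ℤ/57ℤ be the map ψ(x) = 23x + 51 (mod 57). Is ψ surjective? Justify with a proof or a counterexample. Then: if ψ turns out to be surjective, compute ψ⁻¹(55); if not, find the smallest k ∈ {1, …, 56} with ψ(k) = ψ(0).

Recall that surjectivity means every element of the codomain has a preimage under ψ.
Since gcd(23, 57) = 1, 23 is invertible modulo 57. Euclid's algorithm: 57 = 2·23 + 11, 23 = 2·11 + 1; back-substituting gives 1 = 5·23 − 2·57, so 23⁻¹ ≡ 5 (mod 57).
Then y ↦ 5(y − 51) is a two-sided inverse to ψ, so every y ∈ ℤ/57ℤ has a preimage.
Hence ψ is surjective.
Since ψ is surjective, we find ψ⁻¹(55): we need 23x ≡ 55 − 51 ≡ 4 (mod 57). Using 23⁻¹ = 5: x ≡ 5·4 = 20, so x = 20.
Check: ψ(20) = 23·20 + 51 = 511 = 8·57 + 55 ≡ 55 (mod 57).

20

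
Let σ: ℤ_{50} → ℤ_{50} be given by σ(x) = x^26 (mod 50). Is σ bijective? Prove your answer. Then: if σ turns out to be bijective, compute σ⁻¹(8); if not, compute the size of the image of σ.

σ(0) = 0^26 = 0.
σ(10): Repeated squaring mod 50: 10^1 ≡ 10, 10^2 ≡ 10² = 100 ≡ 0, 10^4 ≡ 0² = 0, 10^8 ≡ 0² = 0, 10^16 ≡ 0² = 0. Since 26 = 16 + 8 + 2, 10^26 ≡ 0·0·0: 0·0 = 0, then 0·0 = 0. So 10^26 ≡ 0 (mod 50).
So σ(0) = σ(10) = 0 while 0 ≠ 10, therefore σ is not injective, hence not bijective.
Since σ is not bijective, we determine |image(σ)|. Computing x^26 mod 50 for each x (by repeated squaring, reducing mod 50 at every step), the values σ(0), σ(1), …, σ(49) are: 0, 1, 14, 29, 46, 25, 6, 49, 44, 41, 0, 11, 34, 9, 36, 25, 16, 19, 24, 31, 0, 21, 4, 39, 26, 25, 26, 39, 4, 21, 0, 31, 24, 19, 16, 25, 36, 9, 34, 11, 0, 41, 44, 49, 6, 25, 46, 29, 14, 1.
The distinct values are {0, 1, 4, 6, 9, 11, 14, 16, 19, 21, 24, 25, 26, 29, 31, 34, 36, 39, 41, 44, 46, 49}; there are 22 of them.

22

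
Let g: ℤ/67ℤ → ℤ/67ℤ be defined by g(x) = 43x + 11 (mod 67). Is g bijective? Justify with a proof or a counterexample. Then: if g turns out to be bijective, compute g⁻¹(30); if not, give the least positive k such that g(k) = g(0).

If g(s) = g(t), then 43s ≡ 43t (mod 67). Because gcd(43, 67) = 1, we may cancel 43 to get s ≡ t (mod 67).
We now compute 43⁻¹ mod 67 explicitly. Euclid's algorithm: 67 = 1·43 + 24, 43 = 1·24 + 19, 24 = 1·19 + 5, 19 = 3·5 + 4, 5 = 1·4 + 1; back-substituting gives 1 = 53·43 − 34·67, so 43⁻¹ ≡ 53 (mod 67).
For any y ∈ ℤ/67ℤ, x = 53(y − 11) mod 67 satisfies g(x) = 43·53(y − 11) + 11 ≡ y (since 43·53 ≡ 1 mod 67). So every y has a preimage.
Hence g is bijective.
Since g is bijective, we compute g⁻¹(30): solve 43x + 11 ≡ 30 (mod 67), i.e. 43x ≡ 19 (mod 67).
Multiplying by 43⁻¹ = 53 gives x ≡ 53·19 = 1007 = 15·67 + 2 ≡ 2 (mod 67).
Check: g(2) = 43·2 + 11 = 97 = 1·67 + 30 ≡ 30 (mod 67).

2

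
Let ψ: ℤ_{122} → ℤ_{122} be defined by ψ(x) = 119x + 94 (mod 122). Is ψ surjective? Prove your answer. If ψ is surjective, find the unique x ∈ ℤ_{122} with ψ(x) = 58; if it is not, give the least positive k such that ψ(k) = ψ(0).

Since gcd(119, 122) = 1, 119 is invertible modulo 122. Euclid's algorithm: 122 = 1·119 + 3, 119 = 39·3 + 2, 3 = 1·2 + 1; back-substituting gives 1 = 81·119 − 79·122, so 119⁻¹ ≡ 81 (mod 122).
Then y ↦ 81(y − 94) is a two-sided inverse to ψ, so every y ∈ ℤ_{122} has a preimage.
So ψ is surjective.
Since ψ is surjective, we find ψ⁻¹(58): we need 119x ≡ 58 − 94 ≡ 86 (mod 122). Using 119⁻¹ = 81: x ≡ 81·86 = 6966 = 57·122 + 12, so x = 12.
Check: ψ(12) = 119·12 + 94 = 1522 = 12·122 + 58 ≡ 58 (mod 122).

12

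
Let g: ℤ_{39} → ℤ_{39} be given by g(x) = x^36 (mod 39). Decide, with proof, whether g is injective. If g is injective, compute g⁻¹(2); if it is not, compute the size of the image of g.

4

g(1) = 1^36 = 1.
g(2): Repeated squaring mod 39: 2^1 ≡ 2, 2^2 ≡ 2² = 4, 2^4 ≡ 4² = 16, 2^8 ≡ 16² = 256 ≡ 22, 2^16 ≡ 22² = 484 ≡ 16, 2^32 ≡ 16² = 256 ≡ 22. Since 36 = 32 + 4, 2^36 ≡ 22·16: 22·16 = 352 ≡ 1. So 2^36 ≡ 1 (mod 39).
So g(1) = g(2) = 1 while 1 ≠ 2, hence g is not injective.
Since g is not injective, we determine |image(g)|. Computing x^36 mod 39 for each x (by repeated squaring, reducing mod 39 at every step), the values g(0), g(1), …, g(38) are: 0, 1, 1, 27, 1, 1, 27, 1, 1, 27, 1, 1, 27, 13, 1, 27, 1, 1, 27, 1, 1, 27, 1, 1, 27, 1, 13, 27, 1, 1, 27, 1, 1, 27, 1, 1, 27, 1, 1.
The distinct values are {0, 1, 13, 27}; there are 4 of them.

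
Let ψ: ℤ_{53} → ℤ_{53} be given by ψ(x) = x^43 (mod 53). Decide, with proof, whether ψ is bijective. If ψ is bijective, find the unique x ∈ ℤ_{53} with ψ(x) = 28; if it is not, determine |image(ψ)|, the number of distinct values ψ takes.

Since 53 is prime, the nonzero elements of ℤ_{53} form a cyclic group of order 52.
As gcd(43, 52) = 1, raising to the 43rd power is a bijection on this group: if u^43 ≡ v^43 then (uv^{−1})^43 = 1, and the only element of order dividing gcd(43, 52) = 1 is 1, so u = v.
With ψ(0) = 0 this makes ψ injective on all of ℤ_{53}, hence bijective (finite equal-size domain and codomain). In particular ψ is bijective.
Since ψ is bijective, we find the preimage of 28. The inverse of x ↦ x^43 on (ℤ_{53})^× is x ↦ x^23, because 43·23 = 989 = 19·52 + 1 ≡ 1 (mod 52) and x^{52} = 1 for x ≠ 0 (Fermat). So ψ⁻¹(28) = 28^23 mod 53.
Repeated squaring mod 53: 28^1 ≡ 28, 28^2 ≡ 28² = 784 ≡ 42, 28^4 ≡ 42² = 1764 ≡ 15, 28^8 ≡ 15² = 225 ≡ 13, 28^16 ≡ 13² = 169 ≡ 10. Since 23 = 16 + 4 + 2 + 1, 28^23 ≡ 10·15·42·28: 10·15 = 150 ≡ 44, then 44·42 = 1848 ≡ 46, then 46·28 = 1288 ≡ 16. So 28^23 ≡ 16 (mod 53).
Hence ψ⁻¹(28) = 16.

16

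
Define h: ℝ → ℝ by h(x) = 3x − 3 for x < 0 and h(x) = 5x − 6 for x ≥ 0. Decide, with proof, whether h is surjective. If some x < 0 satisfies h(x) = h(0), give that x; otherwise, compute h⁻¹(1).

-1

Both pieces are strictly increasing (slopes 3 and 5), so each is injective on its own interval.
The left piece maps (−∞, 0) onto (−∞, −3); the right piece maps [0, ∞) onto [−6, ∞).
The union (−∞, −3) ∪ [−6, ∞) covers ℝ, so h is surjective.
For the follow-up: the images overlap, so an x < 0 with h(x) = h(0) exists. h(0) = −6; solving 3x − 3 = −6 for x < 0 gives x = (−6 + 3)/3 = −1.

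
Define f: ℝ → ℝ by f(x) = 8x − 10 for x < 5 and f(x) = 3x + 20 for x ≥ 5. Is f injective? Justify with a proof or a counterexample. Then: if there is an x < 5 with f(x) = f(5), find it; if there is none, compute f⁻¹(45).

25/3

Both pieces are strictly increasing (slopes 8 and 3), so each is injective on its own interval.
The left piece maps (−∞, 5) onto (−∞, 30); the right piece maps [5, ∞) onto [35, ∞).
These images are disjoint, so no value is attained by both pieces. So f is injective.
Because the two images are disjoint, no x < 5 has f(x) = f(5), so we compute f⁻¹(45): 45 lies in [35, ∞), so solve 3x + 20 = 45: x = (45 − 20)/3 = 25/3.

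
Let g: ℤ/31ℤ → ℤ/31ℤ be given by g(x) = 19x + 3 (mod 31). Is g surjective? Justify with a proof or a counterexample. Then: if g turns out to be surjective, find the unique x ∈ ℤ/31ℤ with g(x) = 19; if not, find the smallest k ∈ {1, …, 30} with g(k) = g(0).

Since gcd(19, 31) = 1, 19 is invertible modulo 31. Euclid's algorithm: 31 = 1·19 + 12, 19 = 1·12 + 7, 12 = 1·7 + 5, 7 = 1·5 + 2, 5 = 2·2 + 1; back-substituting gives 1 = 18·19 − 11·31, so 19⁻¹ ≡ 18 (mod 31).
For any y ∈ ℤ/31ℤ, x = 18(y − 3) mod 31 satisfies g(x) = 19·18(y − 3) + 3 ≡ y (since 19·18 ≡ 1 mod 31). So every y has a preimage.
So g is surjective.
Since g is surjective, we find g⁻¹(19): we need 19x ≡ 19 − 3 ≡ 16 (mod 31). Using 19⁻¹ = 18: x ≡ 18·16 = 288 = 9·31 + 9, so x = 9.
Check: g(9) = 19·9 + 3 = 174 = 5·31 + 19 ≡ 19 (mod 31).

9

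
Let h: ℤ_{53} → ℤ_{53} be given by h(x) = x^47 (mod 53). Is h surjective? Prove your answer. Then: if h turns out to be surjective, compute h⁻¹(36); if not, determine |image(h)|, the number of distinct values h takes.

13

Since 53 is prime, the nonzero elements of ℤ_{53} form a cyclic group of order 52.
As gcd(47, 52) = 1, raising to the 47th power is a bijection on this group: if s^47 ≡ t^47 then (st^{−1})^47 = 1, and the only element of order dividing gcd(47, 52) = 1 is 1, so s = t.
With h(0) = 0 this makes h injective on all of ℤ_{53}, hence bijective (finite equal-size domain and codomain). In particular h is surjective.
Since h is surjective, we find the preimage of 36. The inverse of x ↦ x^47 on (ℤ_{53})^× is x ↦ x^31, because 47·31 = 1457 = 28·52 + 1 ≡ 1 (mod 52) and x^{52} = 1 for x ≠ 0 (Fermat). So h⁻¹(36) = 36^31 mod 53.
Repeated squaring mod 53: 36^1 ≡ 36, 36^2 ≡ 36² = 1296 ≡ 24, 36^4 ≡ 24² = 576 ≡ 46, 36^8 ≡ 46² = 2116 ≡ 49, 36^16 ≡ 49² = 2401 ≡ 16. Since 31 = 16 + 8 + 4 + 2 + 1, 36^31 ≡ 16·49·46·24·36: 16·49 = 784 ≡ 42, then 42·46 = 1932 ≡ 24, then 24·24 = 576 ≡ 46, then 46·36 = 1656 ≡ 13. So 36^31 ≡ 13 (mod 53).
Hence h⁻¹(36) = 13.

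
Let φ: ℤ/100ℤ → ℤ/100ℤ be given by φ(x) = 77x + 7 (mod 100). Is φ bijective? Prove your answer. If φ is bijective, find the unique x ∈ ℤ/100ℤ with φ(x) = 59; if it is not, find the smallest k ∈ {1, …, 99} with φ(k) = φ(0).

76

If φ(x_1) = φ(x_2), then 77x_1 ≡ 77x_2 (mod 100). Because gcd(77, 100) = 1, we may cancel 77 to get x_1 ≡ x_2 (mod 100).
We now compute 77⁻¹ mod 100 explicitly. Euclid's algorithm: 100 = 1·77 + 23, 77 = 3·23 + 8, 23 = 2·8 + 7, 8 = 1·7 + 1; back-substituting gives 1 = 13·77 − 10·100, so 77⁻¹ ≡ 13 (mod 100).
Then y ↦ 13(y − 7) is a two-sided inverse to φ, so every y ∈ ℤ/100ℤ has a preimage.
Thus φ is bijective.
Since φ is bijective, we compute φ⁻¹(59): solve 77x + 7 ≡ 59 (mod 100), i.e. 77x ≡ 52 (mod 100).
Multiplying by 77⁻¹ = 13 gives x ≡ 13·52 = 676 = 6·100 + 76 ≡ 76 (mod 100).
Check: φ(76) = 77·76 + 7 = 5859 = 58·100 + 59 ≡ 59 (mod 100).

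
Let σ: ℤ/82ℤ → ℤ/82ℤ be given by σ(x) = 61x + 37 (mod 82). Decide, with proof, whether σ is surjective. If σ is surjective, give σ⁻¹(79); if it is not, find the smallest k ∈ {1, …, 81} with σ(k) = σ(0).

80

Recall that σ is surjective if every y in the codomain equals σ(x) for some x in the domain.
Since gcd(61, 82) = 1, 61 is invertible modulo 82. Euclid's algorithm: 82 = 1·61 + 21, 61 = 2·21 + 19, 21 = 1·19 + 2, 19 = 9·2 + 1; back-substituting gives 1 = 39·61 − 29·82, so 61⁻¹ ≡ 39 (mod 82).
For any y ∈ ℤ/82ℤ, x = 39(y − 37) mod 82 satisfies σ(x) = 61·39(y − 37) + 37 ≡ y (since 61·39 ≡ 1 mod 82). So every y has a preimage.
Thus σ is surjective.
Since σ is surjective, we find σ⁻¹(79): we need 61x ≡ 79 − 37 ≡ 42 (mod 82). Using 61⁻¹ = 39: x ≡ 39·42 = 1638 = 19·82 + 80, so x = 80.
Check: σ(80) = 61·80 + 37 = 4917 = 59·82 + 79 ≡ 79 (mod 82).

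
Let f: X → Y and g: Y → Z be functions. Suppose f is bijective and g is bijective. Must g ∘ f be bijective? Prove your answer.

bijective

Injectivity: if g(f(u)) = g(f(v)) then f(u) = f(v) (g injective) so u = v (f injective).
Surjectivity: for c ∈ Z pick b with g(b) = c, then a with f(a) = b; then (g ∘ f)(a) = c.
Thus g ∘ f is bijective.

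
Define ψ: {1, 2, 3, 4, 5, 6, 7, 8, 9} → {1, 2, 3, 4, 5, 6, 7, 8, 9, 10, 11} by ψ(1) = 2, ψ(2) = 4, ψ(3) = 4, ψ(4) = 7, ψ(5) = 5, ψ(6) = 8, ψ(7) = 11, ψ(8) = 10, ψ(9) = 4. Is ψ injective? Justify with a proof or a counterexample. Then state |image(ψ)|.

7

ψ(2) = 4 = ψ(3) with 2 ≠ 3, so ψ is not injective.
The image of ψ is {2, 4, 5, 7, 8, 10, 11}, which has 7 elements.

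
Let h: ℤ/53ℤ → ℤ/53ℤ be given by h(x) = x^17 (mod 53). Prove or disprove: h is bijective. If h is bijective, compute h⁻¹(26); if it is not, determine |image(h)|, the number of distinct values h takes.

Since 53 is prime, the nonzero elements of ℤ/53ℤ form a cyclic group of order 52.
As gcd(17, 52) = 1, raising to the 17th power is a bijection on this group: if s^17 ≡ t^17 then (st^{−1})^17 = 1, and the only element of order dividing gcd(17, 52) = 1 is 1, so s = t.
With h(0) = 0 this makes h injective on all of ℤ/53ℤ, hence bijective (finite equal-size domain and codomain). In particular h is bijective.
Since h is bijective, we find the preimage of 26. The inverse of x ↦ x^17 on (ℤ/53ℤ)^× is x ↦ x^49, because 17·49 = 833 = 16·52 + 1 ≡ 1 (mod 52) and x^{52} = 1 for x ≠ 0 (Fermat). So h⁻¹(26) = 26^49 mod 53.
Repeated squaring mod 53: 26^1 ≡ 26, 26^2 ≡ 26² = 676 ≡ 40, 26^4 ≡ 40² = 1600 ≡ 10, 26^8 ≡ 10² = 100 ≡ 47, 26^16 ≡ 47² = 2209 ≡ 36, 26^32 ≡ 36² = 1296 ≡ 24. Since 49 = 32 + 16 + 1, 26^49 ≡ 24·36·26: 24·36 = 864 ≡ 16, then 16·26 = 416 ≡ 45. So 26^49 ≡ 45 (mod 53).
Hence h⁻¹(26) = 45.

45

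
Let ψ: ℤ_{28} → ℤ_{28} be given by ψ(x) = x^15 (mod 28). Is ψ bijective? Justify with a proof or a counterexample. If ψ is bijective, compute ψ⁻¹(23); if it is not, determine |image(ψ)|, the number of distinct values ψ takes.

9

ψ(2): Repeated squaring mod 28: 2^1 ≡ 2, 2^2 ≡ 2² = 4, 2^4 ≡ 4² = 16, 2^8 ≡ 16² = 256 ≡ 4. Since 15 = 8 + 4 + 2 + 1, 2^15 ≡ 4·16·4·2: 4·16 = 64 ≡ 8, then 8·4 = 32 ≡ 4, then 4·2 = 8. So 2^15 ≡ 8 (mod 28).
ψ(4): Repeated squaring mod 28: 4^1 ≡ 4, 4^2 ≡ 4² = 16, 4^4 ≡ 16² = 256 ≡ 4, 4^8 ≡ 4² = 16. Since 15 = 8 + 4 + 2 + 1, 4^15 ≡ 16·4·16·4: 16·4 = 64 ≡ 8, then 8·16 = 128 ≡ 16, then 16·4 = 64 ≡ 8. So 4^15 ≡ 8 (mod 28).
So ψ(2) = ψ(4) = 8 while 2 ≠ 4, hence ψ is not injective, hence not bijective.
Since ψ is not bijective, we determine |image(ψ)|. Computing x^15 mod 28 for each x (by repeated squaring, reducing mod 28 at every step), the values ψ(0), ψ(1), …, ψ(27) are: 0, 1, 8, 27, 8, 13, 20, 7, 8, 1, 20, 15, 20, 13, 0, 15, 8, 13, 8, 27, 20, 21, 8, 15, 20, 1, 20, 27.
The distinct values are {0, 1, 7, 8, 13, 15, 20, 21, 27}; there are 9 of them.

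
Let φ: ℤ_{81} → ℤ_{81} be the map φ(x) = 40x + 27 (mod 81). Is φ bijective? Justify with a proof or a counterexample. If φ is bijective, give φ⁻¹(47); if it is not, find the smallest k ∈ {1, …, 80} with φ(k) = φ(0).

41

Suppose φ(a) = φ(b) in ℤ_{81}. Then 40a + 27 ≡ 40b + 27 (mod 81), so 40(a − b) ≡ 0 (mod 81).
Since gcd(40, 81) = 1, 40 is invertible modulo 81, thus a − b ≡ 0 (mod 81), i.e. a = b.
We now compute 40⁻¹ mod 81 explicitly. Euclid's algorithm: 81 = 2·40 + 1; back-substituting gives 1 = 79·40 − 39·81, so 40⁻¹ ≡ 79 (mod 81).
For any y ∈ ℤ_{81}, x = 79(y − 27) mod 81 satisfies φ(x) = 40·79(y − 27) + 27 ≡ y (since 40·79 ≡ 1 mod 81). So every y has a preimage.
Therefore φ is bijective.
Since φ is bijective, we compute φ⁻¹(47): solve 40x + 27 ≡ 47 (mod 81), i.e. 40x ≡ 20 (mod 81).
Multiplying by 40⁻¹ = 79 gives x ≡ 79·20 = 1580 = 19·81 + 41 ≡ 41 (mod 81).
Check: φ(41) = 40·41 + 27 = 1667 = 20·81 + 47 ≡ 47 (mod 81).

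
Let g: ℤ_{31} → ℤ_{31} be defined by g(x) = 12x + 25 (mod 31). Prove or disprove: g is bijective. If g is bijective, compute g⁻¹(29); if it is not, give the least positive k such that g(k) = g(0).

21

Suppose g(s) = g(t) in ℤ_{31}. Then 12s + 25 ≡ 12t + 25 (mod 31), therefore 12(s − t) ≡ 0 (mod 31).
Since gcd(12, 31) = 1, 12 is invertible modulo 31, thus s − t ≡ 0 (mod 31), i.e. s = t.
We now compute 12⁻¹ mod 31 explicitly. Euclid's algorithm: 31 = 2·12 + 7, 12 = 1·7 + 5, 7 = 1·5 + 2, 5 = 2·2 + 1; back-substituting gives 1 = 13·12 − 5·31, so 12⁻¹ ≡ 13 (mod 31).
Then y ↦ 13(y − 25) is a two-sided inverse to g, so every y ∈ ℤ_{31} has a preimage.
Hence g is bijective.
Since g is bijective, we compute g⁻¹(29): solve 12x + 25 ≡ 29 (mod 31), i.e. 12x ≡ 4 (mod 31).
Multiplying by 12⁻¹ = 13 gives x ≡ 13·4 = 52 = 1·31 + 21 ≡ 21 (mod 31).
Check: g(21) = 12·21 + 25 = 277 = 8·31 + 29 ≡ 29 (mod 31).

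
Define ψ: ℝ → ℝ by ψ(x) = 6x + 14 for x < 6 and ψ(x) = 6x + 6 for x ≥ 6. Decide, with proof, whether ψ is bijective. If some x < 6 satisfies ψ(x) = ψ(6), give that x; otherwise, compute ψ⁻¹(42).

14/3

Both pieces are strictly increasing (slopes 6 and 6), so each is injective on its own interval.
The left piece maps (−∞, 6) onto (−∞, 50); the right piece maps [6, ∞) onto [42, ∞).
These images overlap. In particular ψ(6) = 42 (right piece), and solving 6x + 14 = 42 on the left piece gives x = 14/3 < 6.
So ψ(14/3) = ψ(6) with 14/3 ≠ 6, and ψ is not injective, hence not bijective. This x = 14/3 is the requested value below 6.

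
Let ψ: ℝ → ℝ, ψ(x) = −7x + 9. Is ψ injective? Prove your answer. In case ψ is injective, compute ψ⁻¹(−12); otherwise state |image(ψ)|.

Suppose ψ(a) = ψ(b). Then −7a + 9 = −7b + 9, so −7a = −7b, therefore a = b.
Thus ψ is injective.
Since ψ is injective, we compute ψ⁻¹(−12) = (−12 − 9)/(−7) = 3.

3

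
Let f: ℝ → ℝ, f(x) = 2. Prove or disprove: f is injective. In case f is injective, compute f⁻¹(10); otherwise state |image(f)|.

f(0) = 2 = f(1) with 0 ≠ 1, so f is not injective.
Since f is not injective, we state |image(f)|: the image of f is {2}, which has 1 element.

1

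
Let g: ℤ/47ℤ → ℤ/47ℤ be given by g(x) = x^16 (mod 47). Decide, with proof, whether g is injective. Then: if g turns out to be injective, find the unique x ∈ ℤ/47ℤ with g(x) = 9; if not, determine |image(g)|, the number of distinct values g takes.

24

g(23): Repeated squaring mod 47: 23^1 ≡ 23, 23^2 ≡ 23² = 529 ≡ 12, 23^4 ≡ 12² = 144 ≡ 3, 23^8 ≡ 3² = 9, 23^16 ≡ 9² = 81 ≡ 34. So 23^16 ≡ 34 (mod 47).
g(24): Repeated squaring mod 47: 24^1 ≡ 24, 24^2 ≡ 24² = 576 ≡ 12, 24^4 ≡ 12² = 144 ≡ 3, 24^8 ≡ 3² = 9, 24^16 ≡ 9² = 81 ≡ 34. So 24^16 ≡ 34 (mod 47).
So g(23) = g(24) = 34 while 23 ≠ 24, hence g is not injective.
Since g is not injective, we determine |image(g)|. Computing x^16 mod 47 for each x (by repeated squaring, reducing mod 47 at every step), the values g(0), g(1), …, g(46) are: 0, 1, 18, 32, 42, 17, 12, 21, 4, 37, 24, 3, 28, 6, 2, 27, 25, 16, 8, 36, 9, 14, 7, 34, 34, 7, 14, 9, 36, 8, 16, 25, 27, 2, 6, 28, 3, 24, 37, 4, 21, 12, 17, 42, 32, 18, 1.
The distinct values are {0, 1, 2, 3, 4, 6, 7, 8, 9, 12, 14, 16, 17, 18, 21, 24, 25, 27, 28, 32, 34, 36, 37, 42}; there are 24 of them.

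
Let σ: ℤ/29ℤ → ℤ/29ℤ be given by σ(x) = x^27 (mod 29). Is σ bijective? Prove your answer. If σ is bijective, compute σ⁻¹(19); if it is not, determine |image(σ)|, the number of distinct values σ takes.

26

Since 29 is prime, the nonzero elements of ℤ/29ℤ form a cyclic group of order 28.
As gcd(27, 28) = 1, raising to the 27th power is a bijection on this group: if x_1^27 ≡ x_2^27 then (x_1x_2^{−1})^27 = 1, and the only element of order dividing gcd(27, 28) = 1 is 1, so x_1 = x_2.
With σ(0) = 0 this makes σ injective on all of ℤ/29ℤ, hence bijective (finite equal-size domain and codomain). In particular σ is bijective.
Since σ is bijective, we find the preimage of 19. The inverse of x ↦ x^27 on (ℤ/29ℤ)^× is x ↦ x^27, because 27·27 = 729 = 26·28 + 1 ≡ 1 (mod 28) and x^{28} = 1 for x ≠ 0 (Fermat). So σ⁻¹(19) = 19^27 mod 29.
Repeated squaring mod 29: 19^1 ≡ 19, 19^2 ≡ 19² = 361 ≡ 13, 19^4 ≡ 13² = 169 ≡ 24, 19^8 ≡ 24² = 576 ≡ 25, 19^16 ≡ 25² = 625 ≡ 16. Since 27 = 16 + 8 + 2 + 1, 19^27 ≡ 16·25·13·19: 16·25 = 400 ≡ 23, then 23·13 = 299 ≡ 9, then 9·19 = 171 ≡ 26. So 19^27 ≡ 26 (mod 29).
Hence σ⁻¹(19) = 26.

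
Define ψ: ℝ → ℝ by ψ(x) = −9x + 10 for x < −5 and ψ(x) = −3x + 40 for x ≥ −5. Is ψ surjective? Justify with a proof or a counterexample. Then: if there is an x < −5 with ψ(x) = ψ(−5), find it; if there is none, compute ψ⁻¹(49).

Both pieces are strictly decreasing (slopes −9 and −3), so each is injective on its own interval.
The left piece maps (−∞, −5) onto (55, ∞); the right piece maps [−5, ∞) onto (−∞, 55].
These images together cover ℝ, so ψ is surjective.
Because the two images are disjoint, no x < −5 has ψ(x) = ψ(−5), so we compute ψ⁻¹(49): 49 lies in (−∞, 55], so solve −3x + 40 = 49: x = (49 − 40)/(−3) = −3.

-3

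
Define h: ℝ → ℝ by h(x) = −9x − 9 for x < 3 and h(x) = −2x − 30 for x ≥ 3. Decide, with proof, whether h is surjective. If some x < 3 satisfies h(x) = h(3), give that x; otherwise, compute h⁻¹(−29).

20/9

Both pieces are strictly decreasing (slopes −9 and −2), so each is injective on its own interval.
The left piece maps (−∞, 3) onto (−36, ∞); the right piece maps [3, ∞) onto (−∞, −36].
These images together cover ℝ, so h is surjective.
Because the two images are disjoint, no x < 3 has h(x) = h(3), so we compute h⁻¹(−29): −29 lies in (−36, ∞), so solve −9x − 9 = −29: x = (−29 + 9)/(−9) = 20/9.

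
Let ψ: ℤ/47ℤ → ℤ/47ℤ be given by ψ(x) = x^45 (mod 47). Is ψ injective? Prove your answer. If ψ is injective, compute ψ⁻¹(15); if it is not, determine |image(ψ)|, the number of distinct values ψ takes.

Since 47 is prime, the nonzero elements of ℤ/47ℤ form a cyclic group of order 46.
As gcd(45, 46) = 1, raising to the 45th power is a bijection on this group: if u^45 ≡ v^45 then (uv^{−1})^45 = 1, and the only element of order dividing gcd(45, 46) = 1 is 1, so u = v.
With ψ(0) = 0 this makes ψ injective on all of ℤ/47ℤ, hence bijective (finite equal-size domain and codomain). In particular ψ is injective.
Since ψ is injective, we find the preimage of 15. The inverse of x ↦ x^45 on (ℤ/47ℤ)^× is x ↦ x^45, because 45·45 = 2025 = 44·46 + 1 ≡ 1 (mod 46) and x^{46} = 1 for x ≠ 0 (Fermat). So ψ⁻¹(15) = 15^45 mod 47.
Repeated squaring mod 47: 15^1 ≡ 15, 15^2 ≡ 15² = 225 ≡ 37, 15^4 ≡ 37² = 1369 ≡ 6, 15^8 ≡ 6² = 36, 15^16 ≡ 36² = 1296 ≡ 27, 15^32 ≡ 27² = 729 ≡ 24. Since 45 = 32 + 8 + 4 + 1, 15^45 ≡ 24·36·6·15: 24·36 = 864 ≡ 18, then 18·6 = 108 ≡ 14, then 14·15 = 210 ≡ 22. So 15^45 ≡ 22 (mod 47).
Hence ψ⁻¹(15) = 22.

22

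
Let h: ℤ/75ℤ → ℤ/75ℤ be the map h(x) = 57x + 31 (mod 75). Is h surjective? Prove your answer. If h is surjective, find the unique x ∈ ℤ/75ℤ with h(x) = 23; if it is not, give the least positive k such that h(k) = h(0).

By definition, surjectivity means every element of the codomain has a preimage under h.
Since gcd(57, 75) = 3, we have 57x ≡ 0 (mod 3) for all x, so h(x) ≡ 1 (mod 3).
But 0 ≢ 1 (mod 3), so 0 ∈ ℤ/75ℤ has no preimage. Thus h is not surjective.
Since h is not surjective, we find the least positive k with h(k) = h(0): this means 57k ≡ 0 (mod 75), i.e. 75 ∣ 57k. Since gcd(57, 75) = 3, dividing through by 3 this holds exactly when 25 ∣ 19k, and as gcd(19, 25) = 1, exactly when 25 ∣ k.
The smallest positive such k is 25.

25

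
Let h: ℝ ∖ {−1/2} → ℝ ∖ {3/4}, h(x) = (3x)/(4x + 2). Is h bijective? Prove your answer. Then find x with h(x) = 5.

-10/17

Suppose h(s) = h(t). Cross-multiplying: (3s)(4t + 2) = (3t)(4s + 2).
Expanding both sides and cancelling the symmetric terms leaves 6·(s − t) = 0. Since 6 ≠ 0, s = t. Therefore h is injective.
For any y ≠ 3/4, solving y(4x + 2) = 3x for x gives a well-defined x ≠ −1/2. So h is surjective.
Thus h is bijective.
Solving h(x) = 5: cross-multiplying gives 3x = 5(4x + 2), which rearranges to −17x = 10, so x = −10/17.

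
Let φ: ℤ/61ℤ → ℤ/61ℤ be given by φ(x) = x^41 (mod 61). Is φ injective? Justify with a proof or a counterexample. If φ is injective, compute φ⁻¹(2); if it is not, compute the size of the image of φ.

26

Since 61 is prime, the nonzero elements of ℤ/61ℤ form a cyclic group of order 60.
As gcd(41, 60) = 1, raising to the 41st power is a bijection on this group: if a^41 ≡ b^41 then (ab^{−1})^41 = 1, and the only element of order dividing gcd(41, 60) = 1 is 1, so a = b.
With φ(0) = 0 this makes φ injective on all of ℤ/61ℤ, hence bijective (finite equal-size domain and codomain). In particular φ is injective.
Since φ is injective, we find the preimage of 2. The inverse of x ↦ x^41 on (ℤ/61ℤ)^× is x ↦ x^41, because 41·41 = 1681 = 28·60 + 1 ≡ 1 (mod 60) and x^{60} = 1 for x ≠ 0 (Fermat). So φ⁻¹(2) = 2^41 mod 61.
Repeated squaring mod 61: 2^1 ≡ 2, 2^2 ≡ 2² = 4, 2^4 ≡ 4² = 16, 2^8 ≡ 16² = 256 ≡ 12, 2^16 ≡ 12² = 144 ≡ 22, 2^32 ≡ 22² = 484 ≡ 57. Since 41 = 32 + 8 + 1, 2^41 ≡ 57·12·2: 57·12 = 684 ≡ 13, then 13·2 = 26. So 2^41 ≡ 26 (mod 61).
Hence φ⁻¹(2) = 26.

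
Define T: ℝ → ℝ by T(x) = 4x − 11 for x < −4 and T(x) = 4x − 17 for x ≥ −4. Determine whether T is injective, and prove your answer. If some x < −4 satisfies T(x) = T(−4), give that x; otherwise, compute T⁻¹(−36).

-11/2

Both pieces are strictly increasing (slopes 4 and 4), so each is injective on its own interval.
The left piece maps (−∞, −4) onto (−∞, −27); the right piece maps [−4, ∞) onto [−33, ∞).
These images overlap. In particular T(−4) = −33 (right piece), and solving 4x − 11 = −33 on the left piece gives x = −11/2 < −4.
So T(−11/2) = T(−4) with −11/2 ≠ −4, and T is not injective. This x = −11/2 is the requested value below −4.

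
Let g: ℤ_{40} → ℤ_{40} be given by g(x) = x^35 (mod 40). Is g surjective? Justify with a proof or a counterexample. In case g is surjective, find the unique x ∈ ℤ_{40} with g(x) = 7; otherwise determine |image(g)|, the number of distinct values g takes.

g(0) = 0^35 = 0.
g(10): Repeated squaring mod 40: 10^1 ≡ 10, 10^2 ≡ 10² = 100 ≡ 20, 10^4 ≡ 20² = 400 ≡ 0, 10^8 ≡ 0² = 0, 10^16 ≡ 0² = 0, 10^32 ≡ 0² = 0. Since 35 = 32 + 2 + 1, 10^35 ≡ 0·20·10: 0·20 = 0, then 0·10 = 0. So 10^35 ≡ 0 (mod 40).
So g(0) = g(10) = 0 while 0 ≠ 10, so g is not injective.
A non-injective map from the 40-element set ℤ_{40} to itself takes at most 39 distinct values, so it cannot be surjective. So g is not surjective.
Since g is not surjective, we determine |image(g)|. Computing x^35 mod 40 for each x (by repeated squaring, reducing mod 40 at every step), the values g(0), g(1), …, g(39) are: 0, 1, 8, 27, 24, 5, 16, 23, 32, 9, 0, 11, 8, 37, 24, 15, 16, 33, 32, 19, 0, 21, 8, 7, 24, 25, 16, 3, 32, 29, 0, 31, 8, 17, 24, 35, 16, 13, 32, 39.
The distinct values are {0, 1, 3, 5, 7, 8, 9, 11, 13, 15, 16, 17, 19, 21, 23, 24, 25, 27, 29, 31, 32, 33, 35, 37, 39}; there are 25 of them.

25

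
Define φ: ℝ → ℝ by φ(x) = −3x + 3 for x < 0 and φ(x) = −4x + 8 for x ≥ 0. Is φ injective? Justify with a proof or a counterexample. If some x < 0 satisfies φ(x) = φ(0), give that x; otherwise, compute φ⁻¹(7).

Both pieces are strictly decreasing (slopes −3 and −4), so each is injective on its own interval.
The left piece maps (−∞, 0) onto (3, ∞); the right piece maps [0, ∞) onto (−∞, 8].
These images overlap. In particular φ(0) = 8 (right piece), and solving −3x + 3 = 8 on the left piece gives x = −5/3 < 0.
So φ(−5/3) = φ(0) with −5/3 ≠ 0, and φ is not injective. This x = −5/3 is the requested value below 0.

-5/3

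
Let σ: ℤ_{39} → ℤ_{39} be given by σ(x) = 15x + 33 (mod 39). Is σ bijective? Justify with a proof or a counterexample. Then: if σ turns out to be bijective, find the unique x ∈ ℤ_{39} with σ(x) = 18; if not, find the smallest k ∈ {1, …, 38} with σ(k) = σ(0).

Recall that σ is injective when σ(u) = σ(v) forces u = v.
We have gcd(15, 39) = 3 > 1. Taking u = 0 and v = 13: σ(0) = 33 and σ(13) = 15·13 + 33 = 228 ≡ 33 (mod 39).
So σ(0) = σ(13) while 0 ≠ 13, so σ is not injective, hence not bijective.
Since σ is not bijective, we find the least positive k with σ(k) = σ(0): this means 15k ≡ 0 (mod 39), i.e. 39 ∣ 15k. Since gcd(15, 39) = 3, dividing through by 3 this holds exactly when 13 ∣ 5k, and as gcd(5, 13) = 1, exactly when 13 ∣ k.
The smallest positive such k is 13.

13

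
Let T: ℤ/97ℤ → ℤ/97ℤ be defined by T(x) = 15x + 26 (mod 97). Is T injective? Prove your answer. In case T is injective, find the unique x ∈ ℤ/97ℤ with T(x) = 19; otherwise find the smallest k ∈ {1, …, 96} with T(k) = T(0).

If T(u) = T(v), then 15u ≡ 15v (mod 97). Because gcd(15, 97) = 1, we may cancel 15 to get u ≡ v (mod 97).
Thus T is injective.
We now compute 15⁻¹ mod 97 explicitly. Euclid's algorithm: 97 = 6·15 + 7, 15 = 2·7 + 1; back-substituting gives 1 = 13·15 − 2·97, so 15⁻¹ ≡ 13 (mod 97).
Since T is injective, we find T⁻¹(19): we need 15x ≡ 19 − 26 ≡ 90 (mod 97). Using 15⁻¹ = 13: x ≡ 13·90 = 1170 = 12·97 + 6, so x = 6.
Check: T(6) = 15·6 + 26 = 116 = 1·97 + 19 ≡ 19 (mod 97).

6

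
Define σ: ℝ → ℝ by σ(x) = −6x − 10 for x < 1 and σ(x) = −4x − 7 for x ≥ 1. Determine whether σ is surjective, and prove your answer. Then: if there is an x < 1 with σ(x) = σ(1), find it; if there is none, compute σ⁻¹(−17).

1/6

Both pieces are strictly decreasing (slopes −6 and −4), so each is injective on its own interval.
The left piece maps (−∞, 1) onto (−16, ∞); the right piece maps [1, ∞) onto (−∞, −11].
The union (−16, ∞) ∪ (−∞, −11] covers ℝ, so σ is surjective.
For the follow-up: the images overlap, so an x < 1 with σ(x) = σ(1) exists. σ(1) = −11; solving −6x − 10 = −11 for x < 1 gives x = (−11 + 10)/(−6) = 1/6.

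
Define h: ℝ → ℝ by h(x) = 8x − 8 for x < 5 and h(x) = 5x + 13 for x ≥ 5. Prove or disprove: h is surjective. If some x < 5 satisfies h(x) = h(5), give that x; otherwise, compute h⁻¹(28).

9/2

Both pieces are strictly increasing (slopes 8 and 5), so each is injective on its own interval.
The left piece maps (−∞, 5) onto (−∞, 32); the right piece maps [5, ∞) onto [38, ∞).
The union (−∞, 32) ∪ [38, ∞) omits the interval between 32 and 38; in particular 32 has no preimage. So h is not surjective.
Because the two images are disjoint, no x < 5 has h(x) = h(5), so we compute h⁻¹(28): 28 lies in (−∞, 32), so solve 8x − 8 = 28: x = (28 + 8)/8 = 9/2.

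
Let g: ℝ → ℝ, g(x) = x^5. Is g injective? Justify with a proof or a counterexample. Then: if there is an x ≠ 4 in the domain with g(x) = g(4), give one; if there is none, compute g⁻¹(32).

2

On ℝ, x ↦ x^5 is strictly increasing (since 5 is odd), so g(u) = g(v) forces u = v. So g is injective.
Since x ↦ x^5 is strictly increasing on ℝ, it is injective there, so no x ≠ 4 in the domain has g(x) = g(4). We therefore compute g⁻¹(32) = 32^{1/5} = 2 (indeed 2^5 = 32).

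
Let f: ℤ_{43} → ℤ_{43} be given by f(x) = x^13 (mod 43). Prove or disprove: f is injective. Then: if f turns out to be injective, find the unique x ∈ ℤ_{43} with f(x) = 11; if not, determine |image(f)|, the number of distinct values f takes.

Since 43 is prime, the nonzero elements of ℤ_{43} form a cyclic group of order 42.
As gcd(13, 42) = 1, raising to the 13th power is a bijection on this group: if u^13 ≡ v^13 then (uv^{−1})^13 = 1, and the only element of order dividing gcd(13, 42) = 1 is 1, so u = v.
With f(0) = 0 this makes f injective on all of ℤ_{43}, hence bijective (finite equal-size domain and codomain). In particular f is injective.
Since f is injective, we find the preimage of 11. The inverse of x ↦ x^13 on (ℤ_{43})^× is x ↦ x^13, because 13·13 = 169 = 4·42 + 1 ≡ 1 (mod 42) and x^{42} = 1 for x ≠ 0 (Fermat). So f⁻¹(11) = 11^13 mod 43.
Repeated squaring mod 43: 11^1 ≡ 11, 11^2 ≡ 11² = 121 ≡ 35, 11^4 ≡ 35² = 1225 ≡ 21, 11^8 ≡ 21² = 441 ≡ 11. Since 13 = 8 + 4 + 1, 11^13 ≡ 11·21·11: 11·21 = 231 ≡ 16, then 16·11 = 176 ≡ 4. So 11^13 ≡ 4 (mod 43).
Hence f⁻¹(11) = 4.

4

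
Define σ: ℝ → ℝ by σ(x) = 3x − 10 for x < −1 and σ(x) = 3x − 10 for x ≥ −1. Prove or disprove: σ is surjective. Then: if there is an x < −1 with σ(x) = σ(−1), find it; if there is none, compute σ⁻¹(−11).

-1/3

Both pieces are strictly increasing (slopes 3 and 3), so each is injective on its own interval.
The left piece maps (−∞, −1) onto (−∞, −13); the right piece maps [−1, ∞) onto [−13, ∞).
These images together cover ℝ, so σ is surjective.
Because the two images are disjoint, no x < −1 has σ(x) = σ(−1), so we compute σ⁻¹(−11): −11 lies in [−13, ∞), so solve 3x − 10 = −11: x = (−11 + 10)/3 = −1/3.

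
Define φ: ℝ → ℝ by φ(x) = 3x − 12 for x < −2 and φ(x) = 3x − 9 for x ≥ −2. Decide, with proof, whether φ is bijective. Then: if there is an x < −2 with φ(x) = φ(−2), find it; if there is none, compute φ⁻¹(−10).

-1/3

Both pieces are strictly increasing (slopes 3 and 3), so each is injective on its own interval.
The left piece maps (−∞, −2) onto (−∞, −18); the right piece maps [−2, ∞) onto [−15, ∞).
The images leave a gap (−18 has no preimage), so φ is not surjective, hence not bijective.
Because the two images are disjoint, no x < −2 has φ(x) = φ(−2), so we compute φ⁻¹(−10): −10 lies in [−15, ∞), so solve 3x − 9 = −10: x = (−10 + 9)/3 = −1/3.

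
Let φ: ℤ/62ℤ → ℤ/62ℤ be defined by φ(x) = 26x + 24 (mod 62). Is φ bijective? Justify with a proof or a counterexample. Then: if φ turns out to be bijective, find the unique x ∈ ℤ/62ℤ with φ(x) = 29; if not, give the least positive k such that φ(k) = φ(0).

We have gcd(26, 62) = 2 > 1. Taking s = 0 and t = 31: φ(0) = 24 and φ(31) = 26·31 + 24 = 830 ≡ 24 (mod 62).
So φ(0) = φ(31) while 0 ≠ 31, so φ is not injective, hence not bijective.
Since φ is not bijective, we find the least positive k with φ(k) = φ(0): this means 26k ≡ 0 (mod 62), i.e. 62 ∣ 26k. Since gcd(26, 62) = 2, dividing through by 2 this holds exactly when 31 ∣ 13k, and as gcd(13, 31) = 1, exactly when 31 ∣ k.
The smallest positive such k is 31.

31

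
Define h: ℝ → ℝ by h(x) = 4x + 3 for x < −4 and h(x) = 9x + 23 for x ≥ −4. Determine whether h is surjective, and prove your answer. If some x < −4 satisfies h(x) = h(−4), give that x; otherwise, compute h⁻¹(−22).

-25/4

Both pieces are strictly increasing (slopes 4 and 9), so each is injective on its own interval.
The left piece maps (−∞, −4) onto (−∞, −13); the right piece maps [−4, ∞) onto [−13, ∞).
These images together cover ℝ, so h is surjective.
Because the two images are disjoint, no x < −4 has h(x) = h(−4), so we compute h⁻¹(−22): −22 lies in (−∞, −13), so solve 4x + 3 = −22: x = (−22 − 3)/4 = −25/4.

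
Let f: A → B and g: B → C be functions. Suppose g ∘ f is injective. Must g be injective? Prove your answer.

not injective

No. Take A = {0, 1, 2}, B = {0, 1, 2, 3, 4}, C = {0, 1, 2, 3, 4}, f(a) = a for each a ∈ A, and g(b) = 3 if b ∈ {3, 4} else g(b) = b.
Then g ∘ f = f is injective (A ⊂ B and f is the inclusion), but g(3) = g(4) = 3 with 3 ≠ 4, so g is not injective.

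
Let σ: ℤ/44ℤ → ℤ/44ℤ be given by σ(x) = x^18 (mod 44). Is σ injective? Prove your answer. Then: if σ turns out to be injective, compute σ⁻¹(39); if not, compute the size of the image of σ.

σ(10): Repeated squaring mod 44: 10^1 ≡ 10, 10^2 ≡ 10² = 100 ≡ 12, 10^4 ≡ 12² = 144 ≡ 12, 10^8 ≡ 12² = 144 ≡ 12, 10^16 ≡ 12² = 144 ≡ 12. Since 18 = 16 + 2, 10^18 ≡ 12·12: 12·12 = 144 ≡ 12. So 10^18 ≡ 12 (mod 44).
σ(12): Repeated squaring mod 44: 12^1 ≡ 12, 12^2 ≡ 12² = 144 ≡ 12, 12^4 ≡ 12² = 144 ≡ 12, 12^8 ≡ 12² = 144 ≡ 12, 12^16 ≡ 12² = 144 ≡ 12. Since 18 = 16 + 2, 12^18 ≡ 12·12: 12·12 = 144 ≡ 12. So 12^18 ≡ 12 (mod 44).
So σ(10) = σ(12) = 12 while 10 ≠ 12, therefore σ is not injective.
Since σ is not injective, we determine |image(σ)|. Computing x^18 mod 44 for each x (by repeated squaring, reducing mod 44 at every step), the values σ(0), σ(1), …, σ(43) are: 0, 1, 36, 5, 20, 37, 4, 9, 16, 25, 12, 33, 12, 25, 16, 9, 4, 37, 20, 5, 36, 1, 0, 1, 36, 5, 20, 37, 4, 9, 16, 25, 12, 33, 12, 25, 16, 9, 4, 37, 20, 5, 36, 1.
The distinct values are {0, 1, 4, 5, 9, 12, 16, 20, 25, 33, 36, 37}; there are 12 of them.

12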